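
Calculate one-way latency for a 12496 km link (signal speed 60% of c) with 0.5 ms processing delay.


Speed = 0.6 * 3e5 km/s = 180000 km/s
Propagation delay = 12496 / 180000 = 0.0694 s = 69.4222 ms
Processing delay = 0.5 ms
Total one-way latency = 69.9222 ms


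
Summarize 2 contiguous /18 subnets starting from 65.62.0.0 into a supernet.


Original prefix: /18
Number of subnets: 2 = 2^1
New prefix = 18 - 1 = 17
Supernet: 65.62.0.0/17


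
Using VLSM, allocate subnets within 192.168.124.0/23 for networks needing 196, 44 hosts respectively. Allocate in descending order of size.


196 hosts -> /24 (254 usable): 192.168.124.0/24
44 hosts -> /26 (62 usable): 192.168.125.0/26
Allocation: 192.168.124.0/24 (196 hosts, 254 usable); 192.168.125.0/26 (44 hosts, 62 usable)


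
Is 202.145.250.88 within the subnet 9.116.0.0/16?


Subnet network: 9.116.0.0
Test IP AND mask: 202.145.0.0
No, 202.145.250.88 is not in 9.116.0.0/16


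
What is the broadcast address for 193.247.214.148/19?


Network: 193.247.192.0/19
Host bits = 13
Set all host bits to 1:
Broadcast: 193.247.223.255


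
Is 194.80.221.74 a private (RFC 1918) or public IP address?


RFC 1918 private ranges:
  10.0.0.0/8 (10.0.0.0 - 10.255.255.255)
  172.16.0.0/12 (172.16.0.0 - 172.31.255.255)
  192.168.0.0/16 (192.168.0.0 - 192.168.255.255)
Public (not in any RFC 1918 range)


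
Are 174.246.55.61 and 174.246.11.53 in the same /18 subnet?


Mask: 255.255.192.0
174.246.55.61 AND mask = 174.246.0.0
174.246.11.53 AND mask = 174.246.0.0
Yes, same subnet (174.246.0.0)


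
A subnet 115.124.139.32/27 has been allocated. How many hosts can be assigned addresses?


Host bits = 32 - 27 = 5
Total addresses = 2^5 = 32
Usable = total - 2 (network and broadcast)
Usable hosts: 30


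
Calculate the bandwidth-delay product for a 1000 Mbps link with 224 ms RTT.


BDP = bandwidth * RTT
= 1000 Mbps * 224 ms
= 1000 * 1e6 * 224 / 1000 bits
= 224000000 bits
= 28000000 bytes
= 27343.75 KB
BDP = 224000000 bits (28000000 bytes)


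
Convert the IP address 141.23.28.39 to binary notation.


141 = 10001101
23 = 00010111
28 = 00011100
39 = 00100111
Binary: 10001101.00010111.00011100.00100111


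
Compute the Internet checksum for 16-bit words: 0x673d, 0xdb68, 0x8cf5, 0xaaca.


Sum all words (with carry folding):
+ 0x673d = 0x673d
+ 0xdb68 = 0x42a6
+ 0x8cf5 = 0xcf9b
+ 0xaaca = 0x7a66
One's complement: ~0x7a66
Checksum = 0x8599


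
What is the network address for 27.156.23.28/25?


IP:   00011011.10011100.00010111.00011100
Mask: 11111111.11111111.11111111.10000000
AND operation:
Net:  00011011.10011100.00010111.00000000
Network: 27.156.23.0/25


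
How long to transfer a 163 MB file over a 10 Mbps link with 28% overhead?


Effective throughput = 10 * (1 - 28/100) = 7.2 Mbps
File size in Mb = 163 * 8 = 1304 Mb
Time = 1304 / 7.2
Time = 181.1111 seconds


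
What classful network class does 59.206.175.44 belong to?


First octet: 59
Binary: 00111011
0xxxxxxx -> Class A (1-126)
Class A, default mask 255.0.0.0 (/8)


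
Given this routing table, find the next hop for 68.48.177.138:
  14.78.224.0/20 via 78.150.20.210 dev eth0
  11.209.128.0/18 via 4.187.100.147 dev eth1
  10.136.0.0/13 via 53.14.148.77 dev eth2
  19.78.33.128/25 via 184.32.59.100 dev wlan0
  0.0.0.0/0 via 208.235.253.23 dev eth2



Longest prefix match for 68.48.177.138:
  /20 14.78.224.0: no
  /18 11.209.128.0: no
  /13 10.136.0.0: no
  /25 19.78.33.128: no
  /0 0.0.0.0: MATCH
Selected: next-hop 208.235.253.23 via eth2 (matched /0)


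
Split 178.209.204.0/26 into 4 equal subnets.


New prefix = 26 + 2 = 28
Each subnet has 16 addresses
  178.209.204.0/28
  178.209.204.16/28
  178.209.204.32/28
  178.209.204.48/28
Subnets: 178.209.204.0/28, 178.209.204.16/28, 178.209.204.32/28, 178.209.204.48/28


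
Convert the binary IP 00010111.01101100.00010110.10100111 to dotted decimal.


00010111 = 23
01101100 = 108
00010110 = 22
10100111 = 167
IP: 23.108.22.167


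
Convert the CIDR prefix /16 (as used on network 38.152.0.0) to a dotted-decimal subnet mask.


/16 means 16 network bits, 16 host bits
Binary: 11111111111111110000000000000000
Mask: 255.255.0.0


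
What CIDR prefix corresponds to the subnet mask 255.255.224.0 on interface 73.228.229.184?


Binary: 11111111.11111111.11100000.00000000
Count leading 1s
Prefix: /19


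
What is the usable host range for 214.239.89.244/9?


Network: 214.128.0.0
Broadcast: 214.255.255.255
First usable = network + 1
Last usable = broadcast - 1
Range: 214.128.0.1 to 214.255.255.254


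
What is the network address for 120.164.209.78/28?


IP:   01111000.10100100.11010001.01001110
Mask: 11111111.11111111.11111111.11110000
AND operation:
Net:  01111000.10100100.11010001.01000000
Network: 120.164.209.64/28


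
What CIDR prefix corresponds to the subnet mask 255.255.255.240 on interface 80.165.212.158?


Binary: 11111111.11111111.11111111.11110000
Count leading 1s
Prefix: /28


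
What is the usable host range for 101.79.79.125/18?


Network: 101.79.64.0
Broadcast: 101.79.127.255
First usable = network + 1
Last usable = broadcast - 1
Range: 101.79.64.1 to 101.79.127.254


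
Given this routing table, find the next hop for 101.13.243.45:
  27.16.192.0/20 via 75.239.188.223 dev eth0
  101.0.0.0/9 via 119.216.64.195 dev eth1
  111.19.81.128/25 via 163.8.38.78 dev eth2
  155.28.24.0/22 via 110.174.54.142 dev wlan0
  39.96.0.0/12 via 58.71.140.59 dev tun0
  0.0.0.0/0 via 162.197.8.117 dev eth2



Longest prefix match for 101.13.243.45:
  /20 27.16.192.0: no
  /9 101.0.0.0: MATCH
  /25 111.19.81.128: no
  /22 155.28.24.0: no
  /12 39.96.0.0: no
  /0 0.0.0.0: MATCH
Selected: next-hop 119.216.64.195 via eth1 (matched /9)


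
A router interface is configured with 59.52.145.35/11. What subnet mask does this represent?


/11 means 11 network bits, 21 host bits
Binary: 11111111111000000000000000000000
Mask: 255.224.0.0


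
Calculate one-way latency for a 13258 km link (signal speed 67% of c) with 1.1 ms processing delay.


Speed = 0.67 * 3e5 km/s = 201000 km/s
Propagation delay = 13258 / 201000 = 0.066 s = 65.9602 ms
Processing delay = 1.1 ms
Total one-way latency = 67.0602 ms


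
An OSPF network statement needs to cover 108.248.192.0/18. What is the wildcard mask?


Subnet mask: 255.255.192.0
Wildcard = 255.255.255.255 - subnet mask
255 - 255 = 0
255 - 255 = 0
255 - 192 = 63
255 - 0 = 255
Wildcard: 0.0.63.255


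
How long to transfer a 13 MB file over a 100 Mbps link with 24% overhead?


Effective throughput = 100 * (1 - 24/100) = 76 Mbps
File size in Mb = 13 * 8 = 104 Mb
Time = 104 / 76
Time = 1.3684 seconds


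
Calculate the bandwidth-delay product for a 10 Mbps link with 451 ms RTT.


BDP = bandwidth * RTT
= 10 Mbps * 451 ms
= 10 * 1e6 * 451 / 1000 bits
= 4510000 bits
= 563750 bytes
= 550.5371 KB
BDP = 4510000 bits (563750 bytes)


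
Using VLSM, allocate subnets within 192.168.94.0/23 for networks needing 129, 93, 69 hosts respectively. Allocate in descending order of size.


129 hosts -> /24 (254 usable): 192.168.94.0/24
93 hosts -> /25 (126 usable): 192.168.95.0/25
69 hosts -> /25 (126 usable): 192.168.95.128/25
Allocation: 192.168.94.0/24 (129 hosts, 254 usable); 192.168.95.0/25 (93 hosts, 126 usable); 192.168.95.128/25 (69 hosts, 126 usable)


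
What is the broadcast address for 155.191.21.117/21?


Network: 155.191.16.0/21
Host bits = 11
Set all host bits to 1:
Broadcast: 155.191.23.255


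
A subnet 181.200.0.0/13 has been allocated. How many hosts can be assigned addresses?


Host bits = 32 - 13 = 19
Total addresses = 2^19 = 524288
Usable = total - 2 (network and broadcast)
Usable hosts: 524286


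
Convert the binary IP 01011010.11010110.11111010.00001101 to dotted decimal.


01011010 = 90
11010110 = 214
11111010 = 250
00001101 = 13
IP: 90.214.250.13


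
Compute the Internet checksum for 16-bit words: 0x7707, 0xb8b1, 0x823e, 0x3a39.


Sum all words (with carry folding):
+ 0x7707 = 0x7707
+ 0xb8b1 = 0x2fb9
+ 0x823e = 0xb1f7
+ 0x3a39 = 0xec30
One's complement: ~0xec30
Checksum = 0x13cf


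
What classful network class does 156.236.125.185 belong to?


First octet: 156
Binary: 10011100
10xxxxxx -> Class B (128-191)
Class B, default mask 255.255.0.0 (/16)


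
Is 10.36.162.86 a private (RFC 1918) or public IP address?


RFC 1918 private ranges:
  10.0.0.0/8 (10.0.0.0 - 10.255.255.255)
  172.16.0.0/12 (172.16.0.0 - 172.31.255.255)
  192.168.0.0/16 (192.168.0.0 - 192.168.255.255)
Private (in 10.0.0.0/8)


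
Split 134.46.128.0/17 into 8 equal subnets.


New prefix = 17 + 3 = 20
Each subnet has 4096 addresses
  134.46.128.0/20
  134.46.144.0/20
  134.46.160.0/20
  134.46.176.0/20
  134.46.192.0/20
  134.46.208.0/20
  134.46.224.0/20
  134.46.240.0/20
Subnets: 134.46.128.0/20, 134.46.144.0/20, 134.46.160.0/20, 134.46.176.0/20, 134.46.192.0/20, 134.46.208.0/20, 134.46.224.0/20, 134.46.240.0/20


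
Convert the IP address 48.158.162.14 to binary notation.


48 = 00110000
158 = 10011110
162 = 10100010
14 = 00001110
Binary: 00110000.10011110.10100010.00001110


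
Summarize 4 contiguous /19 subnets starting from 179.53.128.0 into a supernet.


Original prefix: /19
Number of subnets: 4 = 2^2
New prefix = 19 - 2 = 17
Supernet: 179.53.128.0/17


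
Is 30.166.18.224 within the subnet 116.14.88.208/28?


Subnet network: 116.14.88.208
Test IP AND mask: 30.166.18.224
No, 30.166.18.224 is not in 116.14.88.208/28


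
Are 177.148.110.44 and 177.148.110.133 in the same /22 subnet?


Mask: 255.255.252.0
177.148.110.44 AND mask = 177.148.108.0
177.148.110.133 AND mask = 177.148.108.0
Yes, same subnet (177.148.108.0)


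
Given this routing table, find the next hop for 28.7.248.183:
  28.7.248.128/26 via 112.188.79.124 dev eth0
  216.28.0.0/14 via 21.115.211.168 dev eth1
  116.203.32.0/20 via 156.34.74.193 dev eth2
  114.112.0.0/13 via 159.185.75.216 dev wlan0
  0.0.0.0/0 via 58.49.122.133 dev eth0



Longest prefix match for 28.7.248.183:
  /26 28.7.248.128: MATCH
  /14 216.28.0.0: no
  /20 116.203.32.0: no
  /13 114.112.0.0: no
  /0 0.0.0.0: MATCH
Selected: next-hop 112.188.79.124 via eth0 (matched /26)


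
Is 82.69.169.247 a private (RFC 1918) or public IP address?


RFC 1918 private ranges:
  10.0.0.0/8 (10.0.0.0 - 10.255.255.255)
  172.16.0.0/12 (172.16.0.0 - 172.31.255.255)
  192.168.0.0/16 (192.168.0.0 - 192.168.255.255)
Public (not in any RFC 1918 range)


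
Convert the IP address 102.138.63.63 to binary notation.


102 = 01100110
138 = 10001010
63 = 00111111
63 = 00111111
Binary: 01100110.10001010.00111111.00111111


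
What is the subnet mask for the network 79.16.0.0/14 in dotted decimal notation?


/14 means 14 network bits, 18 host bits
Binary: 11111111111111000000000000000000
Mask: 255.252.0.0


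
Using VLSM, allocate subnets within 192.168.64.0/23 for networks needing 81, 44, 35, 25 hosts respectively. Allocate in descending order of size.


81 hosts -> /25 (126 usable): 192.168.64.0/25
44 hosts -> /26 (62 usable): 192.168.64.128/26
35 hosts -> /26 (62 usable): 192.168.64.192/26
25 hosts -> /27 (30 usable): 192.168.65.0/27
Allocation: 192.168.64.0/25 (81 hosts, 126 usable); 192.168.64.128/26 (44 hosts, 62 usable); 192.168.64.192/26 (35 hosts, 62 usable); 192.168.65.0/27 (25 hosts, 30 usable)


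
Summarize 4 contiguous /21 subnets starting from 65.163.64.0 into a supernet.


Original prefix: /21
Number of subnets: 4 = 2^2
New prefix = 21 - 2 = 19
Supernet: 65.163.64.0/19


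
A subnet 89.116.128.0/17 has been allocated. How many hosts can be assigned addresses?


Host bits = 32 - 17 = 15
Total addresses = 2^15 = 32768
Usable = total - 2 (network and broadcast)
Usable hosts: 32766


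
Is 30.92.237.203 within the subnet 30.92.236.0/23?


Subnet network: 30.92.236.0
Test IP AND mask: 30.92.236.0
Yes, 30.92.237.203 is in 30.92.236.0/23


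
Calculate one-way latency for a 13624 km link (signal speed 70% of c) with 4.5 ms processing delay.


Speed = 0.7 * 3e5 km/s = 210000 km/s
Propagation delay = 13624 / 210000 = 0.0649 s = 64.8762 ms
Processing delay = 4.5 ms
Total one-way latency = 69.3762 ms


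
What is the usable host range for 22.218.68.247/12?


Network: 22.208.0.0
Broadcast: 22.223.255.255
First usable = network + 1
Last usable = broadcast - 1
Range: 22.208.0.1 to 22.223.255.254


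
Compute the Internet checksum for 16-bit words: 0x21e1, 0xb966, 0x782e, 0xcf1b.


Sum all words (with carry folding):
+ 0x21e1 = 0x21e1
+ 0xb966 = 0xdb47
+ 0x782e = 0x5376
+ 0xcf1b = 0x2292
One's complement: ~0x2292
Checksum = 0xdd6d


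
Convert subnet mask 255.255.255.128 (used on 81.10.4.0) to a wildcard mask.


Subnet mask: 255.255.255.128
Wildcard = 255.255.255.255 - subnet mask
255 - 255 = 0
255 - 255 = 0
255 - 255 = 0
255 - 128 = 127
Wildcard: 0.0.0.127


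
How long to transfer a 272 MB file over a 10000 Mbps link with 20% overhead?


Effective throughput = 10000 * (1 - 20/100) = 8000 Mbps
File size in Mb = 272 * 8 = 2176 Mb
Time = 2176 / 8000
Time = 0.272 seconds


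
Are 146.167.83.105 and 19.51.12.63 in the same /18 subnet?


Mask: 255.255.192.0
146.167.83.105 AND mask = 146.167.64.0
19.51.12.63 AND mask = 19.51.0.0
No, different subnets (146.167.64.0 vs 19.51.0.0)


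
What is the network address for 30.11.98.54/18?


IP:   00011110.00001011.01100010.00110110
Mask: 11111111.11111111.11000000.00000000
AND operation:
Net:  00011110.00001011.01000000.00000000
Network: 30.11.64.0/18


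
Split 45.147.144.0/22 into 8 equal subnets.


New prefix = 22 + 3 = 25
Each subnet has 128 addresses
  45.147.144.0/25
  45.147.144.128/25
  45.147.145.0/25
  45.147.145.128/25
  45.147.146.0/25
  45.147.146.128/25
  45.147.147.0/25
  45.147.147.128/25
Subnets: 45.147.144.0/25, 45.147.144.128/25, 45.147.145.0/25, 45.147.145.128/25, 45.147.146.0/25, 45.147.146.128/25, 45.147.147.0/25, 45.147.147.128/25


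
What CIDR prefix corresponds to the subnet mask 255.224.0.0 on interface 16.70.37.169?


Binary: 11111111.11100000.00000000.00000000
Count leading 1s
Prefix: /11


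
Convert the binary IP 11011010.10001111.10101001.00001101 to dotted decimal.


11011010 = 218
10001111 = 143
10101001 = 169
00001101 = 13
IP: 218.143.169.13


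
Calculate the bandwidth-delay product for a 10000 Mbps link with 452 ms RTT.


BDP = bandwidth * RTT
= 10000 Mbps * 452 ms
= 10000 * 1e6 * 452 / 1000 bits
= 4520000000 bits
= 565000000 bytes
= 551757.8125 KB
BDP = 4520000000 bits (565000000 bytes)


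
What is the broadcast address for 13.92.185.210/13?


Network: 13.88.0.0/13
Host bits = 19
Set all host bits to 1:
Broadcast: 13.95.255.255


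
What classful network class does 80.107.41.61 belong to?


First octet: 80
Binary: 01010000
0xxxxxxx -> Class A (1-126)
Class A, default mask 255.0.0.0 (/8)


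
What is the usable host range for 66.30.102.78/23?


Network: 66.30.102.0
Broadcast: 66.30.103.255
First usable = network + 1
Last usable = broadcast - 1
Range: 66.30.102.1 to 66.30.103.254


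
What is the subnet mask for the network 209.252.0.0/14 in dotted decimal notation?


/14 means 14 network bits, 18 host bits
Binary: 11111111111111000000000000000000
Mask: 255.252.0.0


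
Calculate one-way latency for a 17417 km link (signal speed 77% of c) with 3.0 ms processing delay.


Speed = 0.77 * 3e5 km/s = 231000 km/s
Propagation delay = 17417 / 231000 = 0.0754 s = 75.3983 ms
Processing delay = 3.0 ms
Total one-way latency = 78.3983 ms


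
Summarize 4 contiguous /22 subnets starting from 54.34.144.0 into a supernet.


Original prefix: /22
Number of subnets: 4 = 2^2
New prefix = 22 - 2 = 20
Supernet: 54.34.144.0/20


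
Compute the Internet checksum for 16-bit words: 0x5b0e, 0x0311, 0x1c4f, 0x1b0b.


Sum all words (with carry folding):
+ 0x5b0e = 0x5b0e
+ 0x0311 = 0x5e1f
+ 0x1c4f = 0x7a6e
+ 0x1b0b = 0x9579
One's complement: ~0x9579
Checksum = 0x6a86


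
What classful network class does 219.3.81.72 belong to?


First octet: 219
Binary: 11011011
110xxxxx -> Class C (192-223)
Class C, default mask 255.255.255.0 (/24)


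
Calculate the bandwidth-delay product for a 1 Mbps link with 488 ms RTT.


BDP = bandwidth * RTT
= 1 Mbps * 488 ms
= 1 * 1e6 * 488 / 1000 bits
= 488000 bits
= 61000 bytes
= 59.5703 KB
BDP = 488000 bits (61000 bytes)


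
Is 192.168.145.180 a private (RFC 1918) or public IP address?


RFC 1918 private ranges:
  10.0.0.0/8 (10.0.0.0 - 10.255.255.255)
  172.16.0.0/12 (172.16.0.0 - 172.31.255.255)
  192.168.0.0/16 (192.168.0.0 - 192.168.255.255)
Private (in 192.168.0.0/16)


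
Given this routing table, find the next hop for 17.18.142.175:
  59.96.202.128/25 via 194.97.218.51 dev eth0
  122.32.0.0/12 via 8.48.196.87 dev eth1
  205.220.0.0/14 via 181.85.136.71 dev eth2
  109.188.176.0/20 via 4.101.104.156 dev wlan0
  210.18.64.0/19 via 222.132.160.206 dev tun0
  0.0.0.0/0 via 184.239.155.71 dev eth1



Longest prefix match for 17.18.142.175:
  /25 59.96.202.128: no
  /12 122.32.0.0: no
  /14 205.220.0.0: no
  /20 109.188.176.0: no
  /19 210.18.64.0: no
  /0 0.0.0.0: MATCH
Selected: next-hop 184.239.155.71 via eth1 (matched /0)


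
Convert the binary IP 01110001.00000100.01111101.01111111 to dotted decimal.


01110001 = 113
00000100 = 4
01111101 = 125
01111111 = 127
IP: 113.4.125.127


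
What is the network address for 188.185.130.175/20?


IP:   10111100.10111001.10000010.10101111
Mask: 11111111.11111111.11110000.00000000
AND operation:
Net:  10111100.10111001.10000000.00000000
Network: 188.185.128.0/20


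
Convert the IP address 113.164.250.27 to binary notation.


113 = 01110001
164 = 10100100
250 = 11111010
27 = 00011011
Binary: 01110001.10100100.11111010.00011011


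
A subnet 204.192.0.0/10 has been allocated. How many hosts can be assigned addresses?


Host bits = 32 - 10 = 22
Total addresses = 2^22 = 4194304
Usable = total - 2 (network and broadcast)
Usable hosts: 4194302


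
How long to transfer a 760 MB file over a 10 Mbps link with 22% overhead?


Effective throughput = 10 * (1 - 22/100) = 7.8 Mbps
File size in Mb = 760 * 8 = 6080 Mb
Time = 6080 / 7.8
Time = 779.4872 seconds


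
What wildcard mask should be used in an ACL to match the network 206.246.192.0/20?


Subnet mask: 255.255.240.0
Wildcard = 255.255.255.255 - subnet mask
255 - 255 = 0
255 - 255 = 0
255 - 240 = 15
255 - 0 = 255
Wildcard: 0.0.15.255


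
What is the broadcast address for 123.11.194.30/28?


Network: 123.11.194.16/28
Host bits = 4
Set all host bits to 1:
Broadcast: 123.11.194.31


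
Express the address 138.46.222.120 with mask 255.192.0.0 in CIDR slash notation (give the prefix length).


Binary: 11111111.11000000.00000000.00000000
Count leading 1s
Prefix: /10


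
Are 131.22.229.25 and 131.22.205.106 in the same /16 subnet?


Mask: 255.255.0.0
131.22.229.25 AND mask = 131.22.0.0
131.22.205.106 AND mask = 131.22.0.0
Yes, same subnet (131.22.0.0)


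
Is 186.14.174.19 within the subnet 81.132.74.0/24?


Subnet network: 81.132.74.0
Test IP AND mask: 186.14.174.0
No, 186.14.174.19 is not in 81.132.74.0/24


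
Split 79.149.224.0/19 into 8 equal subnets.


New prefix = 19 + 3 = 22
Each subnet has 1024 addresses
  79.149.224.0/22
  79.149.228.0/22
  79.149.232.0/22
  79.149.236.0/22
  79.149.240.0/22
  79.149.244.0/22
  79.149.248.0/22
  79.149.252.0/22
Subnets: 79.149.224.0/22, 79.149.228.0/22, 79.149.232.0/22, 79.149.236.0/22, 79.149.240.0/22, 79.149.244.0/22, 79.149.248.0/22, 79.149.252.0/22


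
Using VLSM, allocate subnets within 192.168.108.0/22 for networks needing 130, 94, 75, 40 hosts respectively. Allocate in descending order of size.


130 hosts -> /24 (254 usable): 192.168.108.0/24
94 hosts -> /25 (126 usable): 192.168.109.0/25
75 hosts -> /25 (126 usable): 192.168.109.128/25
40 hosts -> /26 (62 usable): 192.168.110.0/26
Allocation: 192.168.108.0/24 (130 hosts, 254 usable); 192.168.109.0/25 (94 hosts, 126 usable); 192.168.109.128/25 (75 hosts, 126 usable); 192.168.110.0/26 (40 hosts, 62 usable)


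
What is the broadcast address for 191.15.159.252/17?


Network: 191.15.128.0/17
Host bits = 15
Set all host bits to 1:
Broadcast: 191.15.255.255


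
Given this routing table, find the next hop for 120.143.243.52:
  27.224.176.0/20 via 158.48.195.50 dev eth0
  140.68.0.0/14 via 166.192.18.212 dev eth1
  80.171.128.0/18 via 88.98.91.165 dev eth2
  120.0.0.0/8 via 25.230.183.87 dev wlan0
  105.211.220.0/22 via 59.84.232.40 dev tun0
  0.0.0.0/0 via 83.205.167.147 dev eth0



Longest prefix match for 120.143.243.52:
  /20 27.224.176.0: no
  /14 140.68.0.0: no
  /18 80.171.128.0: no
  /8 120.0.0.0: MATCH
  /22 105.211.220.0: no
  /0 0.0.0.0: MATCH
Selected: next-hop 25.230.183.87 via wlan0 (matched /8)


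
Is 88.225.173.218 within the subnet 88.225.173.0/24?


Subnet network: 88.225.173.0
Test IP AND mask: 88.225.173.0
Yes, 88.225.173.218 is in 88.225.173.0/24


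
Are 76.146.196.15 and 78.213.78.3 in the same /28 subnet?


Mask: 255.255.255.240
76.146.196.15 AND mask = 76.146.196.0
78.213.78.3 AND mask = 78.213.78.0
No, different subnets (76.146.196.0 vs 78.213.78.0)


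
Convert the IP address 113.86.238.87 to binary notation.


113 = 01110001
86 = 01010110
238 = 11101110
87 = 01010111
Binary: 01110001.01010110.11101110.01010111


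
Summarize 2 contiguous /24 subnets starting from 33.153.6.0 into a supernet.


Original prefix: /24
Number of subnets: 2 = 2^1
New prefix = 24 - 1 = 23
Supernet: 33.153.6.0/23


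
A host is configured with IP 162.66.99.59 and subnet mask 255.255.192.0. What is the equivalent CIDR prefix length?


Binary: 11111111.11111111.11000000.00000000
Count leading 1s
Prefix: /18


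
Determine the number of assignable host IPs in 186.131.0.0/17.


Host bits = 32 - 17 = 15
Total addresses = 2^15 = 32768
Usable = total - 2 (network and broadcast)
Usable hosts: 32766


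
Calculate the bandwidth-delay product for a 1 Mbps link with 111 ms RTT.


BDP = bandwidth * RTT
= 1 Mbps * 111 ms
= 1 * 1e6 * 111 / 1000 bits
= 111000 bits
= 13875 bytes
= 13.5498 KB
BDP = 111000 bits (13875 bytes)


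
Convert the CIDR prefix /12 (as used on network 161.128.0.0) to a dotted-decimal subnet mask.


/12 means 12 network bits, 20 host bits
Binary: 11111111111100000000000000000000
Mask: 255.240.0.0


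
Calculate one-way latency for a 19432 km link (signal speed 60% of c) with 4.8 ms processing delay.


Speed = 0.6 * 3e5 km/s = 180000 km/s
Propagation delay = 19432 / 180000 = 0.108 s = 107.9556 ms
Processing delay = 4.8 ms
Total one-way latency = 112.7556 ms


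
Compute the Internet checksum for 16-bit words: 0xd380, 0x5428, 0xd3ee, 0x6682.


Sum all words (with carry folding):
+ 0xd380 = 0xd380
+ 0x5428 = 0x27a9
+ 0xd3ee = 0xfb97
+ 0x6682 = 0x621a
One's complement: ~0x621a
Checksum = 0x9de5


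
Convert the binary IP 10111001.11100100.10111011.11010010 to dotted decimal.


10111001 = 185
11100100 = 228
10111011 = 187
11010010 = 210
IP: 185.228.187.210


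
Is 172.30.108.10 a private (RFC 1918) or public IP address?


RFC 1918 private ranges:
  10.0.0.0/8 (10.0.0.0 - 10.255.255.255)
  172.16.0.0/12 (172.16.0.0 - 172.31.255.255)
  192.168.0.0/16 (192.168.0.0 - 192.168.255.255)
Private (in 172.16.0.0/12)


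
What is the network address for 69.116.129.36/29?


IP:   01000101.01110100.10000001.00100100
Mask: 11111111.11111111.11111111.11111000
AND operation:
Net:  01000101.01110100.10000001.00100000
Network: 69.116.129.32/29


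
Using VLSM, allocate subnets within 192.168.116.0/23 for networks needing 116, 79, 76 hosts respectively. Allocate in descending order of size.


116 hosts -> /25 (126 usable): 192.168.116.0/25
79 hosts -> /25 (126 usable): 192.168.116.128/25
76 hosts -> /25 (126 usable): 192.168.117.0/25
Allocation: 192.168.116.0/25 (116 hosts, 126 usable); 192.168.116.128/25 (79 hosts, 126 usable); 192.168.117.0/25 (76 hosts, 126 usable)


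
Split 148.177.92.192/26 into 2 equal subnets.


New prefix = 26 + 1 = 27
Each subnet has 32 addresses
  148.177.92.192/27
  148.177.92.224/27
Subnets: 148.177.92.192/27, 148.177.92.224/27


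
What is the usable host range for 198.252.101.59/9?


Network: 198.128.0.0
Broadcast: 198.255.255.255
First usable = network + 1
Last usable = broadcast - 1
Range: 198.128.0.1 to 198.255.255.254


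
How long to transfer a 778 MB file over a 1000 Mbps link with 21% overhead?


Effective throughput = 1000 * (1 - 21/100) = 790 Mbps
File size in Mb = 778 * 8 = 6224 Mb
Time = 6224 / 790
Time = 7.8785 seconds


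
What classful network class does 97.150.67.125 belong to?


First octet: 97
Binary: 01100001
0xxxxxxx -> Class A (1-126)
Class A, default mask 255.0.0.0 (/8)


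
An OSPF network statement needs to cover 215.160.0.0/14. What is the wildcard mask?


Subnet mask: 255.252.0.0
Wildcard = 255.255.255.255 - subnet mask
255 - 255 = 0
255 - 252 = 3
255 - 0 = 255
255 - 0 = 255
Wildcard: 0.3.255.255


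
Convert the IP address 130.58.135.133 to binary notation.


130 = 10000010
58 = 00111010
135 = 10000111
133 = 10000101
Binary: 10000010.00111010.10000111.10000101


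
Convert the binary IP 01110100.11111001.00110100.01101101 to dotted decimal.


01110100 = 116
11111001 = 249
00110100 = 52
01101101 = 109
IP: 116.249.52.109


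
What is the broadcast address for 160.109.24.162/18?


Network: 160.109.0.0/18
Host bits = 14
Set all host bits to 1:
Broadcast: 160.109.63.255


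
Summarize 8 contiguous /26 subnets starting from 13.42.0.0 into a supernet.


Original prefix: /26
Number of subnets: 8 = 2^3
New prefix = 26 - 3 = 23
Supernet: 13.42.0.0/23


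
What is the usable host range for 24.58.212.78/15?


Network: 24.58.0.0
Broadcast: 24.59.255.255
First usable = network + 1
Last usable = broadcast - 1
Range: 24.58.0.1 to 24.59.255.254


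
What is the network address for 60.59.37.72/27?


IP:   00111100.00111011.00100101.01001000
Mask: 11111111.11111111.11111111.11100000
AND operation:
Net:  00111100.00111011.00100101.01000000
Network: 60.59.37.64/27


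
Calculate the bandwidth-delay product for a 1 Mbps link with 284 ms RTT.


BDP = bandwidth * RTT
= 1 Mbps * 284 ms
= 1 * 1e6 * 284 / 1000 bits
= 284000 bits
= 35500 bytes
= 34.668 KB
BDP = 284000 bits (35500 bytes)


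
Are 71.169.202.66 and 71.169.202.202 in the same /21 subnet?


Mask: 255.255.248.0
71.169.202.66 AND mask = 71.169.200.0
71.169.202.202 AND mask = 71.169.200.0
Yes, same subnet (71.169.200.0)


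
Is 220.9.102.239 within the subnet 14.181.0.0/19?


Subnet network: 14.181.0.0
Test IP AND mask: 220.9.96.0
No, 220.9.102.239 is not in 14.181.0.0/19


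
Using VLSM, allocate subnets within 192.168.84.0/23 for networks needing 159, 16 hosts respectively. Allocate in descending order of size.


159 hosts -> /24 (254 usable): 192.168.84.0/24
16 hosts -> /27 (30 usable): 192.168.85.0/27
Allocation: 192.168.84.0/24 (159 hosts, 254 usable); 192.168.85.0/27 (16 hosts, 30 usable)


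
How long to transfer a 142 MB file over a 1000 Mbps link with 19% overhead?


Effective throughput = 1000 * (1 - 19/100) = 810 Mbps
File size in Mb = 142 * 8 = 1136 Mb
Time = 1136 / 810
Time = 1.4025 seconds


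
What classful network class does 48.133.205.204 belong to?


First octet: 48
Binary: 00110000
0xxxxxxx -> Class A (1-126)
Class A, default mask 255.0.0.0 (/8)


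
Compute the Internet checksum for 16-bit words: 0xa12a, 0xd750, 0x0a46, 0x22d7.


Sum all words (with carry folding):
+ 0xa12a = 0xa12a
+ 0xd750 = 0x787b
+ 0x0a46 = 0x82c1
+ 0x22d7 = 0xa598
One's complement: ~0xa598
Checksum = 0x5a67


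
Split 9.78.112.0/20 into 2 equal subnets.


New prefix = 20 + 1 = 21
Each subnet has 2048 addresses
  9.78.112.0/21
  9.78.120.0/21
Subnets: 9.78.112.0/21, 9.78.120.0/21


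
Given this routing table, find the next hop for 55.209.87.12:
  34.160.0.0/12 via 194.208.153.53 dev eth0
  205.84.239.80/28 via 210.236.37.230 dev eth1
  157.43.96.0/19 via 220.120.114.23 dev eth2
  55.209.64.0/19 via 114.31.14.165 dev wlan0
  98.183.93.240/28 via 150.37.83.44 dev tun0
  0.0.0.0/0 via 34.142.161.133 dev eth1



Longest prefix match for 55.209.87.12:
  /12 34.160.0.0: no
  /28 205.84.239.80: no
  /19 157.43.96.0: no
  /19 55.209.64.0: MATCH
  /28 98.183.93.240: no
  /0 0.0.0.0: MATCH
Selected: next-hop 114.31.14.165 via wlan0 (matched /19)


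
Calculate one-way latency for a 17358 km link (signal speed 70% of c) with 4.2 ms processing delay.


Speed = 0.7 * 3e5 km/s = 210000 km/s
Propagation delay = 17358 / 210000 = 0.0827 s = 82.6571 ms
Processing delay = 4.2 ms
Total one-way latency = 86.8571 ms


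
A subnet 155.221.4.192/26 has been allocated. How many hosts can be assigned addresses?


Host bits = 32 - 26 = 6
Total addresses = 2^6 = 64
Usable = total - 2 (network and broadcast)
Usable hosts: 62


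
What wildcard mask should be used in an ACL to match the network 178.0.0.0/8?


Subnet mask: 255.0.0.0
Wildcard = 255.255.255.255 - subnet mask
255 - 255 = 0
255 - 0 = 255
255 - 0 = 255
255 - 0 = 255
Wildcard: 0.255.255.255


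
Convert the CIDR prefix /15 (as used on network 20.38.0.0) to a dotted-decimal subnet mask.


/15 means 15 network bits, 17 host bits
Binary: 11111111111111100000000000000000
Mask: 255.254.0.0


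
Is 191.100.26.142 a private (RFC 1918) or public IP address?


RFC 1918 private ranges:
  10.0.0.0/8 (10.0.0.0 - 10.255.255.255)
  172.16.0.0/12 (172.16.0.0 - 172.31.255.255)
  192.168.0.0/16 (192.168.0.0 - 192.168.255.255)
Public (not in any RFC 1918 range)


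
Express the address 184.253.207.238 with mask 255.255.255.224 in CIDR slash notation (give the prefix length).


Binary: 11111111.11111111.11111111.11100000
Count leading 1s
Prefix: /27


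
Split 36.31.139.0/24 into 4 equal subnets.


New prefix = 24 + 2 = 26
Each subnet has 64 addresses
  36.31.139.0/26
  36.31.139.64/26
  36.31.139.128/26
  36.31.139.192/26
Subnets: 36.31.139.0/26, 36.31.139.64/26, 36.31.139.128/26, 36.31.139.192/26


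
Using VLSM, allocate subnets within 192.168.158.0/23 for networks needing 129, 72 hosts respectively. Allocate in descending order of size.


129 hosts -> /24 (254 usable): 192.168.158.0/24
72 hosts -> /25 (126 usable): 192.168.159.0/25
Allocation: 192.168.158.0/24 (129 hosts, 254 usable); 192.168.159.0/25 (72 hosts, 126 usable)


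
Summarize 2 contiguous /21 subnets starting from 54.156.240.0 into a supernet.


Original prefix: /21
Number of subnets: 2 = 2^1
New prefix = 21 - 1 = 20
Supernet: 54.156.240.0/20


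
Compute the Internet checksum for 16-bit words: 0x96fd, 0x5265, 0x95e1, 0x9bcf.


Sum all words (with carry folding):
+ 0x96fd = 0x96fd
+ 0x5265 = 0xe962
+ 0x95e1 = 0x7f44
+ 0x9bcf = 0x1b14
One's complement: ~0x1b14
Checksum = 0xe4eb


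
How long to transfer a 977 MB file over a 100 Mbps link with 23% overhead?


Effective throughput = 100 * (1 - 23/100) = 77 Mbps
File size in Mb = 977 * 8 = 7816 Mb
Time = 7816 / 77
Time = 101.5065 seconds


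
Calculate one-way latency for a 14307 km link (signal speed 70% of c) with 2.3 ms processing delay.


Speed = 0.7 * 3e5 km/s = 210000 km/s
Propagation delay = 14307 / 210000 = 0.0681 s = 68.1286 ms
Processing delay = 2.3 ms
Total one-way latency = 70.4286 ms


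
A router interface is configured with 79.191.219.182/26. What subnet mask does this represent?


/26 means 26 network bits, 6 host bits
Binary: 11111111111111111111111111000000
Mask: 255.255.255.192


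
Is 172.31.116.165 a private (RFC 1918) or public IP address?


RFC 1918 private ranges:
  10.0.0.0/8 (10.0.0.0 - 10.255.255.255)
  172.16.0.0/12 (172.16.0.0 - 172.31.255.255)
  192.168.0.0/16 (192.168.0.0 - 192.168.255.255)
Private (in 172.16.0.0/12)


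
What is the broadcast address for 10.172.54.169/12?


Network: 10.160.0.0/12
Host bits = 20
Set all host bits to 1:
Broadcast: 10.175.255.255


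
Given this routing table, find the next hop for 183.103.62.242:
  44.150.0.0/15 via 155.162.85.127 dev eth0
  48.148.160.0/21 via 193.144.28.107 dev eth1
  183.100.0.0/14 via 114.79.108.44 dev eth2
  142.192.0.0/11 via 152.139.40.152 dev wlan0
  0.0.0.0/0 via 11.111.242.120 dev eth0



Longest prefix match for 183.103.62.242:
  /15 44.150.0.0: no
  /21 48.148.160.0: no
  /14 183.100.0.0: MATCH
  /11 142.192.0.0: no
  /0 0.0.0.0: MATCH
Selected: next-hop 114.79.108.44 via eth2 (matched /14)


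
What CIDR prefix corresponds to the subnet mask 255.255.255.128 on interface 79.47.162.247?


Binary: 11111111.11111111.11111111.10000000
Count leading 1s
Prefix: /25


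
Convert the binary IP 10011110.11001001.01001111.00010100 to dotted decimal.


10011110 = 158
11001001 = 201
01001111 = 79
00010100 = 20
IP: 158.201.79.20


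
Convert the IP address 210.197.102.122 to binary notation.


210 = 11010010
197 = 11000101
102 = 01100110
122 = 01111010
Binary: 11010010.11000101.01100110.01111010


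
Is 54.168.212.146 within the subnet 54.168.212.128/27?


Subnet network: 54.168.212.128
Test IP AND mask: 54.168.212.128
Yes, 54.168.212.146 is in 54.168.212.128/27


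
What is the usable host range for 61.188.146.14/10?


Network: 61.128.0.0
Broadcast: 61.191.255.255
First usable = network + 1
Last usable = broadcast - 1
Range: 61.128.0.1 to 61.191.255.254


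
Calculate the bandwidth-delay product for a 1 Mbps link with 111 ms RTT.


BDP = bandwidth * RTT
= 1 Mbps * 111 ms
= 1 * 1e6 * 111 / 1000 bits
= 111000 bits
= 13875 bytes
= 13.5498 KB
BDP = 111000 bits (13875 bytes)


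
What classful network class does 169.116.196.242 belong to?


First octet: 169
Binary: 10101001
10xxxxxx -> Class B (128-191)
Class B, default mask 255.255.0.0 (/16)


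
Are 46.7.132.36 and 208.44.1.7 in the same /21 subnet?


Mask: 255.255.248.0
46.7.132.36 AND mask = 46.7.128.0
208.44.1.7 AND mask = 208.44.0.0
No, different subnets (46.7.128.0 vs 208.44.0.0)


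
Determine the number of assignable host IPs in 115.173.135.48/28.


Host bits = 32 - 28 = 4
Total addresses = 2^4 = 16
Usable = total - 2 (network and broadcast)
Usable hosts: 14


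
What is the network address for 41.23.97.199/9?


IP:   00101001.00010111.01100001.11000111
Mask: 11111111.10000000.00000000.00000000
AND operation:
Net:  00101001.00000000.00000000.00000000
Network: 41.0.0.0/9


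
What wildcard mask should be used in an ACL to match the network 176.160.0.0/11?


Subnet mask: 255.224.0.0
Wildcard = 255.255.255.255 - subnet mask
255 - 255 = 0
255 - 224 = 31
255 - 0 = 255
255 - 0 = 255
Wildcard: 0.31.255.255


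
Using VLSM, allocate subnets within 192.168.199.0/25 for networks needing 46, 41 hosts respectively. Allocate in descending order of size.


46 hosts -> /26 (62 usable): 192.168.199.0/26
41 hosts -> /26 (62 usable): 192.168.199.64/26
Allocation: 192.168.199.0/26 (46 hosts, 62 usable); 192.168.199.64/26 (41 hosts, 62 usable)


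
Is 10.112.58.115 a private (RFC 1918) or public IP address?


RFC 1918 private ranges:
  10.0.0.0/8 (10.0.0.0 - 10.255.255.255)
  172.16.0.0/12 (172.16.0.0 - 172.31.255.255)
  192.168.0.0/16 (192.168.0.0 - 192.168.255.255)
Private (in 10.0.0.0/8)


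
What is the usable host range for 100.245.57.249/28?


Network: 100.245.57.240
Broadcast: 100.245.57.255
First usable = network + 1
Last usable = broadcast - 1
Range: 100.245.57.241 to 100.245.57.254


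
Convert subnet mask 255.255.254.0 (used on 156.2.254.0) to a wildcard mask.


Subnet mask: 255.255.254.0
Wildcard = 255.255.255.255 - subnet mask
255 - 255 = 0
255 - 255 = 0
255 - 254 = 1
255 - 0 = 255
Wildcard: 0.0.1.255


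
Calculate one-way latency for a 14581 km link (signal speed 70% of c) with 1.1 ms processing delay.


Speed = 0.7 * 3e5 km/s = 210000 km/s
Propagation delay = 14581 / 210000 = 0.0694 s = 69.4333 ms
Processing delay = 1.1 ms
Total one-way latency = 70.5333 ms


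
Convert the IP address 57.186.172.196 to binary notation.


57 = 00111001
186 = 10111010
172 = 10101100
196 = 11000100
Binary: 00111001.10111010.10101100.11000100


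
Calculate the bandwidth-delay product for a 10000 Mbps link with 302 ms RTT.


BDP = bandwidth * RTT
= 10000 Mbps * 302 ms
= 10000 * 1e6 * 302 / 1000 bits
= 3020000000 bits
= 377500000 bytes
= 368652.3438 KB
BDP = 3020000000 bits (377500000 bytes)


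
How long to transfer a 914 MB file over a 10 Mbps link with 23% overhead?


Effective throughput = 10 * (1 - 23/100) = 7.7 Mbps
File size in Mb = 914 * 8 = 7312 Mb
Time = 7312 / 7.7
Time = 949.6104 seconds


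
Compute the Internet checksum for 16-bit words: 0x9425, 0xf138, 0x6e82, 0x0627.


Sum all words (with carry folding):
+ 0x9425 = 0x9425
+ 0xf138 = 0x855e
+ 0x6e82 = 0xf3e0
+ 0x0627 = 0xfa07
One's complement: ~0xfa07
Checksum = 0x05f8


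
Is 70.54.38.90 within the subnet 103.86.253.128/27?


Subnet network: 103.86.253.128
Test IP AND mask: 70.54.38.64
No, 70.54.38.90 is not in 103.86.253.128/27


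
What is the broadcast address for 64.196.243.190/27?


Network: 64.196.243.160/27
Host bits = 5
Set all host bits to 1:
Broadcast: 64.196.243.191


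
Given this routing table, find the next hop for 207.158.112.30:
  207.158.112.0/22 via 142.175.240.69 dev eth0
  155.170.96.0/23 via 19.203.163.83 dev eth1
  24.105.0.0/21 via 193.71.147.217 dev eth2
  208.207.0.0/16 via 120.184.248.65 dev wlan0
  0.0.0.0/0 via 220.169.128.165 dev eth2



Longest prefix match for 207.158.112.30:
  /22 207.158.112.0: MATCH
  /23 155.170.96.0: no
  /21 24.105.0.0: no
  /16 208.207.0.0: no
  /0 0.0.0.0: MATCH
Selected: next-hop 142.175.240.69 via eth0 (matched /22)


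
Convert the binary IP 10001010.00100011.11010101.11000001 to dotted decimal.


10001010 = 138
00100011 = 35
11010101 = 213
11000001 = 193
IP: 138.35.213.193


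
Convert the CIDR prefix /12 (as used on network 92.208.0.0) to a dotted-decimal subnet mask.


/12 means 12 network bits, 20 host bits
Binary: 11111111111100000000000000000000
Mask: 255.240.0.0


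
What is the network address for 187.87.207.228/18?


IP:   10111011.01010111.11001111.11100100
Mask: 11111111.11111111.11000000.00000000
AND operation:
Net:  10111011.01010111.11000000.00000000
Network: 187.87.192.0/18


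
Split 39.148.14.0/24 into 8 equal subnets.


New prefix = 24 + 3 = 27
Each subnet has 32 addresses
  39.148.14.0/27
  39.148.14.32/27
  39.148.14.64/27
  39.148.14.96/27
  39.148.14.128/27
  39.148.14.160/27
  39.148.14.192/27
  39.148.14.224/27
Subnets: 39.148.14.0/27, 39.148.14.32/27, 39.148.14.64/27, 39.148.14.96/27, 39.148.14.128/27, 39.148.14.160/27, 39.148.14.192/27, 39.148.14.224/27


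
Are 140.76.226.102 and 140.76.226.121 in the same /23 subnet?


Mask: 255.255.254.0
140.76.226.102 AND mask = 140.76.226.0
140.76.226.121 AND mask = 140.76.226.0
Yes, same subnet (140.76.226.0)


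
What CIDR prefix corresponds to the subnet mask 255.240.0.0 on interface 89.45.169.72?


Binary: 11111111.11110000.00000000.00000000
Count leading 1s
Prefix: /12


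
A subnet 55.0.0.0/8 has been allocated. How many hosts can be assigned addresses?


Host bits = 32 - 8 = 24
Total addresses = 2^24 = 16777216
Usable = total - 2 (network and broadcast)
Usable hosts: 16777214


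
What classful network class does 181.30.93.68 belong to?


First octet: 181
Binary: 10110101
10xxxxxx -> Class B (128-191)
Class B, default mask 255.255.0.0 (/16)


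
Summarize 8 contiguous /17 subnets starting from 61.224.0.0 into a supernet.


Original prefix: /17
Number of subnets: 8 = 2^3
New prefix = 17 - 3 = 14
Supernet: 61.224.0.0/14


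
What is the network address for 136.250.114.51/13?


IP:   10001000.11111010.01110010.00110011
Mask: 11111111.11111000.00000000.00000000
AND operation:
Net:  10001000.11111000.00000000.00000000
Network: 136.248.0.0/13
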